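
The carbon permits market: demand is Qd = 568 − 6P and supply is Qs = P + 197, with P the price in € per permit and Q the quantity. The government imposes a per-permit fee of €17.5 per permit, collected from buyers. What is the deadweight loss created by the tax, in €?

Deadweight loss = €131.25.

Without the tax, 568 − 6P = P + 197 gives 7P = 371, so P* = €53 and Q* = 250.
With the tax collected from buyers, demand (in seller-price terms) shifts: Qd = 568 − 6(P + 17.5).
Solving gives Q = 235 with buyers paying €55.5 and producers receiving €38 (the €17.5 wedge).
Quantity falls by |ΔQ| = |250 − 235| = 15.
DWL = ½ · t · |ΔQ| = ½ · 17.5 · 15 = €131.25.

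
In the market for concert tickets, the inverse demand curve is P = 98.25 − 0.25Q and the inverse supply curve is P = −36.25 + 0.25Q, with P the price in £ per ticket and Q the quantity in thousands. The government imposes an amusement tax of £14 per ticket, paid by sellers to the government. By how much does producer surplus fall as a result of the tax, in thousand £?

Producer surplus falls by £1785 thousand.

Rewrite in direct form: Qd = 393 − 4P and Qs = 4P + 145.
Without the tax, 393 − 4P = 4P + 145 gives 8P = 248, so P* = £31 and Q* = 269.
With the tax collected from sellers, supply shifts: Qs = 4(P − 14) + 145.
Solving gives Q = 241 with consumers paying £38 and sellers receiving £24 (the £14 wedge).
ΔPS is the trapezoid between Q = 241 and Q = 269 of height £7: ½ · (269 + 241) · 7 = £1785.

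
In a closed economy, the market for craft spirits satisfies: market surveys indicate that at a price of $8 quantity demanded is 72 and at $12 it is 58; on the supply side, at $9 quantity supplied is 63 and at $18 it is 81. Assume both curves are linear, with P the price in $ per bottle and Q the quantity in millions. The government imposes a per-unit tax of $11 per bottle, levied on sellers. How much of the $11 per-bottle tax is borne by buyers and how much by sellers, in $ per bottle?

Demand slope: (58 − 72)/(12 − 8) = -3.5, so Qd = 100 − 3.5P.
Supply slope: (81 − 63)/(18 − 9) = 2, so Qs = 2P + 45.
Before the tax: set 100 − 3.5P = 2P + 45 → P* = $10, Q* = 65.
With the tax collected from sellers, supply shifts: Qs = 2(P − 11) + 45.
Solving gives Q = 51 with buyers paying $14 and sellers receiving $3 (the $11 wedge).
Burden on buyers: $4; on sellers: $7. (They sum to $11.)
The less price-elastic side of the market bears the larger share of a per-unit tax.

Buyers bear $4 per bottle; sellers bear $7 per bottle.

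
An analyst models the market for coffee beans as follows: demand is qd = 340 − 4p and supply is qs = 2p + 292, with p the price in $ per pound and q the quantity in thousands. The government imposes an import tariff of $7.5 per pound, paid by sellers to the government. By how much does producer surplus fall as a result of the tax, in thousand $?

Before the tax: set 340 − 4p = 2p + 292 → p* = $8, q* = 308.
With the tax collected from sellers, supply shifts: qs = 2(p − 7.5) + 292.
New equilibrium: consumers pay $10.5, sellers receive $3, q = 298. (Wedge: pb − ps = 7.5.)
ΔPS is the trapezoid between Q = 298 and Q = 308 of height $5: ½ · (308 + 298) · 5 = $1515.

Producer surplus falls by $1515 thousand.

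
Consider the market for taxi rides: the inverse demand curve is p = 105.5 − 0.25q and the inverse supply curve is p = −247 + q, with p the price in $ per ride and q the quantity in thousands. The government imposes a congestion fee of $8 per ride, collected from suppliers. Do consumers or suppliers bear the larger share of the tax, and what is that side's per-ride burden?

Inverting to q(p) form: qd = 422 − 4p; qs = p + 247.
Without the tax, 422 − 4p = p + 247 gives 5p = 175, so p* = $35 and q* = 282.
With the tax collected from suppliers, supply shifts: qs = (p − 8) + 247.
New equilibrium: consumers pay $36.6, suppliers receive $28.6, q = 275.6. (Wedge: pb − ps = 8.)
Per-ride burden: consumers $1.6, suppliers $6.4.
Suppliers take the larger share because supply is less price-elastic here (demand slope 4 vs supply slope 1).
The less price-elastic side of the market bears the larger share of a per-unit tax.

Suppliers bear the larger share: $6.4 per ride.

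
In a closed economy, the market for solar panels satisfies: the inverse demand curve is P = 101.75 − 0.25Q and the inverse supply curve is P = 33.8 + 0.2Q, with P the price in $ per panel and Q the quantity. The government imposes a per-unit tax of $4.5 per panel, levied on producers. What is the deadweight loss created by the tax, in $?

Deadweight loss = $22.5.

Rewrite in direct form: Qd = 407 − 4P and Qs = 5P − 169.
Without the tax, 407 − 4P = 5P − 169 gives 9P = 576, so P* = $64 and Q* = 151.
With the tax collected from producers, supply shifts: Qs = 5(P − 4.5) − 169.
Solving gives Q = 141 with buyers paying $66.5 and producers receiving $62 (the $4.5 wedge).
Quantity falls by |ΔQ| = |151 − 141| = 10.
DWL = ½ · t · |ΔQ| = ½ · 4.5 · 10 = $22.5.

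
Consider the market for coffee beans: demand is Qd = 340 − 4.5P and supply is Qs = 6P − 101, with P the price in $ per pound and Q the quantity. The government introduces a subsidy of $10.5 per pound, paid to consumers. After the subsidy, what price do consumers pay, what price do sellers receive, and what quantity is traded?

Before the subsidy: set 340 − 4.5P = 6P − 101 → P* = $42, Q* = 151.
With a per-unit subsidy paid to consumers, each effectively pays P − 10.5, so demand becomes Qd = 340 − 4.5(P − 10.5).
Solving gives Q = 178 with consumers paying $36 and sellers receiving $46.5 (the $10.5 wedge).

Consumers pay $36; sellers receive $46.5; quantity = 178.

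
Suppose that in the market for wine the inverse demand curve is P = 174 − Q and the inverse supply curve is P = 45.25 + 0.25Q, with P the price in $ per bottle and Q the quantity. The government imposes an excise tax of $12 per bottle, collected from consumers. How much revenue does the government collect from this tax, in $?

Tax revenue = $1120.8.

Rewrite in direct form: Qd = 174 − P and Qs = 4P − 181.
Before the tax: set 174 − P = 4P − 181 → P* = $71, Q* = 103.
With the tax collected from consumers, demand (in seller-price terms) shifts: Qd = 174 − (P + 12).
New equilibrium: consumers pay $80.6, suppliers receive $68.6, Q = 93.4. (Wedge: Pb − Ps = 12.)
Revenue = t · Q = 12 · 93.4 = $1120.8.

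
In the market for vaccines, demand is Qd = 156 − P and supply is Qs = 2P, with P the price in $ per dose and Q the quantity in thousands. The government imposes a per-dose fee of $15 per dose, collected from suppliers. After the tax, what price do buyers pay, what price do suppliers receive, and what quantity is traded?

Before the tax: set 156 − P = 2P → P* = $52, Q* = 104.
With the tax collected from suppliers, supply shifts: Qs = 2(P − 15).
Solving gives Q = 94 with buyers paying $62 and suppliers receiving $47 (the $15 wedge).

Buyers pay $62; suppliers receive $47; quantity = 94.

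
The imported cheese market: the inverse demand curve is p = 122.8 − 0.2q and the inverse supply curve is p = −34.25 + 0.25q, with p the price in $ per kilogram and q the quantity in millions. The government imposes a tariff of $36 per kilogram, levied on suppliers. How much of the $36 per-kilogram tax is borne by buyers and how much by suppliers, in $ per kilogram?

Rewrite in direct form: qd = 614 − 5p and qs = 4p + 137.
Without the tax, 614 − 5p = 4p + 137 gives 9p = 477, so p* = $53 and q* = 349.
With the tax collected from suppliers, supply shifts: qs = 4(p − 36) + 137.
New equilibrium: buyers pay $69, suppliers receive $33, q = 269. (Wedge: pb − ps = 36.)
Burden on buyers: $16; on suppliers: $20. (They sum to $36.)

Buyers bear $16 per kilogram; suppliers bear $20 per kilogram.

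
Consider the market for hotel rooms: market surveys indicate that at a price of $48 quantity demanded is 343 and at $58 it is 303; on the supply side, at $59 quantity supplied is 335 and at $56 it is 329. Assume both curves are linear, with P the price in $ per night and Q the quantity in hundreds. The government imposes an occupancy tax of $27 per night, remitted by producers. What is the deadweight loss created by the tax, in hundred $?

Deadweight loss = $486 hundred.

Demand slope: (303 − 343)/(58 − 48) = -4, so Qd = 535 − 4P.
Supply slope: (329 − 335)/(56 − 59) = 2, so Qs = 2P + 217.
Without the tax, 535 − 4P = 2P + 217 gives 6P = 318, so P* = $53 and Q* = 323.
With the tax collected from producers, supply shifts: Qs = 2(P − 27) + 217.
Solving gives Q = 287 with buyers paying $62 and producers receiving $35 (the $27 wedge).
Quantity falls by |ΔQ| = |323 − 287| = 36.
DWL = ½ · t · |ΔQ| = ½ · 27 · 36 = $486.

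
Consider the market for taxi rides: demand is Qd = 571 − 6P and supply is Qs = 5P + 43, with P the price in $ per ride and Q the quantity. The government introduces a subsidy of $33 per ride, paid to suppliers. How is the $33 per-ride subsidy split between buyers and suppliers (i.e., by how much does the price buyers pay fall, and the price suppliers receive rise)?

Buyers gain $15 per ride; suppliers gain $18 per ride.

Before the subsidy: set 571 − 6P = 5P + 43 → P* = $48, Q* = 283.
With a per-unit subsidy paid to suppliers, each receives P + 33 per unit sold, so supply becomes Qs = 5(P + 33) + 43.
New equilibrium: buyers pay $33, suppliers receive $66, Q = 373. (Wedge: Pb − Ps = −33.)
Gain to buyers: $15; to suppliers: $18. (They sum to $33.)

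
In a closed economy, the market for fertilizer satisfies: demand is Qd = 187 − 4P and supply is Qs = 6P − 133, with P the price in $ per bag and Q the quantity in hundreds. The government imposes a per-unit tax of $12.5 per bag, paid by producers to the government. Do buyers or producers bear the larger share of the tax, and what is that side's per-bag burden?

Before the tax: set 187 − 4P = 6P − 133 → P* = $32, Q* = 59.
With the tax collected from producers, supply shifts: Qs = 6(P − 12.5) − 133.
Solving gives Q = 29 with buyers paying $39.5 and producers receiving $27 (the $12.5 wedge).
Per-bag burden: buyers $7.5, producers $5.
Buyers take the larger share because demand is less price-elastic here (demand slope 4 vs supply slope 6).

Buyers bear the larger share: $7.5 per bag.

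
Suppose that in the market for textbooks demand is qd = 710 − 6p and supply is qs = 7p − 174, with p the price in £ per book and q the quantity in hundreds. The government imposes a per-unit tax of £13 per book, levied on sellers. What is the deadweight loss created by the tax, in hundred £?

Without the tax, 710 − 6p = 7p − 174 gives 13p = 884, so p* = £68 and q* = 302.
With the tax collected from sellers, supply shifts: qs = 7(p − 13) − 174.
New equilibrium: buyers pay £75, sellers receive £62, q = 260. (Wedge: pb − ps = 13.)
Quantity falls by |ΔQ| = |302 − 260| = 42.
DWL = ½ · t · |ΔQ| = ½ · 13 · 42 = £273.

Deadweight loss = £273 hundred.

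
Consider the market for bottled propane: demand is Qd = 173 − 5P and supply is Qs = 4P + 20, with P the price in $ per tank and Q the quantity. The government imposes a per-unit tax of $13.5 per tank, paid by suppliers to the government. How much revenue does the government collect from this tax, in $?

Tax revenue = $783.

Before the tax: set 173 − 5P = 4P + 20 → P* = $17, Q* = 88.
With the tax collected from suppliers, supply shifts: Qs = 4(P − 13.5) + 20.
New equilibrium: buyers pay $23, suppliers receive $9.5, Q = 58. (Wedge: Pb − Ps = 13.5.)
Revenue = t · Q = 13.5 · 58 = $783.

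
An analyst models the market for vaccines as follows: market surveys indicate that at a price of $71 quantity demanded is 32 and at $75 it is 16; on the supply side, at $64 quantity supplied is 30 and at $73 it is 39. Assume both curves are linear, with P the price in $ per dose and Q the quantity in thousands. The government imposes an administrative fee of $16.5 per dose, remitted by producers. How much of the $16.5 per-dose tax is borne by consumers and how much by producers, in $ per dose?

Consumers bear $3.3 per dose; producers bear $13.2 per dose.

Demand slope: (16 − 32)/(75 − 71) = -4, so Qd = 316 − 4P.
Supply slope: (39 − 30)/(73 − 64) = 1, so Qs = P − 34.
Before the tax: set 316 − 4P = P − 34 → P* = $70, Q* = 36.
With the tax collected from producers, supply shifts: Qs = (P − 16.5) − 34.
New equilibrium: consumers pay $73.3, producers receive $56.8, Q = 22.8. (Wedge: Pb − Ps = 16.5.)
Burden on consumers: $3.3; on producers: $13.2. (They sum to $16.5.)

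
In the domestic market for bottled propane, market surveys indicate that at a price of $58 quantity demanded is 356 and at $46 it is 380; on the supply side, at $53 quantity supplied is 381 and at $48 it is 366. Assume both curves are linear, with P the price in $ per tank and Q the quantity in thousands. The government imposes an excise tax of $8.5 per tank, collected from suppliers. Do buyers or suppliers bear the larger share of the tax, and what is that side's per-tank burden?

Demand slope: (380 − 356)/(46 − 58) = -2, so Qd = 472 − 2P.
Supply slope: (366 − 381)/(48 − 53) = 3, so Qs = 3P + 222.
Before the tax: set 472 − 2P = 3P + 222 → P* = $50, Q* = 372.
With the tax collected from suppliers, supply shifts: Qs = 3(P − 8.5) + 222.
New equilibrium: buyers pay $55.1, suppliers receive $46.6, Q = 361.8. (Wedge: Pb − Ps = 8.5.)
Per-tank burden: buyers $5.1, suppliers $3.4.
Buyers take the larger share because demand is less price-elastic here (demand slope 2 vs supply slope 3).
The less price-elastic side of the market bears the larger share of a per-unit tax.

Buyers bear the larger share: $5.1 per tank.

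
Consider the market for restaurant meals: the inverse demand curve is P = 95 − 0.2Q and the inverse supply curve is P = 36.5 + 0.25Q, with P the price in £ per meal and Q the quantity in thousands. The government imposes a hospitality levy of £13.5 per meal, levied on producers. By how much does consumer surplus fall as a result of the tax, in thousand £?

Consumer surplus falls by £690 thousand.

Inverting to Q(P) form: Qd = 475 − 5P; Qs = 4P − 146.
Before the tax: set 475 − 5P = 4P − 146 → P* = £69, Q* = 130.
With the tax collected from producers, supply shifts: Qs = 4(P − 13.5) − 146.
Solving gives Q = 100 with buyers paying £75 and producers receiving £61.5 (the £13.5 wedge).
ΔCS is the trapezoid between Q = 100 and Q = 130 of height £6: ½ · (130 + 100) · 6 = £690.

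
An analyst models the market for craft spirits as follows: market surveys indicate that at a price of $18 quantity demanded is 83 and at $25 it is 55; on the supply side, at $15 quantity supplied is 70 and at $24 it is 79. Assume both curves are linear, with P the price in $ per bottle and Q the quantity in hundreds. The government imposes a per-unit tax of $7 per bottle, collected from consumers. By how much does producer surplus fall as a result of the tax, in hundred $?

Demand slope: (55 − 83)/(25 − 18) = -4, so Qd = 155 − 4P.
Supply slope: (79 − 70)/(24 − 15) = 1, so Qs = P + 55.
Without the tax, 155 − 4P = P + 55 gives 5P = 100, so P* = $20 and Q* = 75.
With the tax collected from consumers, demand (in seller-price terms) shifts: Qd = 155 − 4(P + 7).
Solving gives Q = 69.4 with consumers paying $21.4 and sellers receiving $14.4 (the $7 wedge).
ΔPS is the trapezoid between Q = 69.4 and Q = 75 of height $5.6: ½ · (75 + 69.4) · 5.6 = $404.32.

Producer surplus falls by $404.32 hundred.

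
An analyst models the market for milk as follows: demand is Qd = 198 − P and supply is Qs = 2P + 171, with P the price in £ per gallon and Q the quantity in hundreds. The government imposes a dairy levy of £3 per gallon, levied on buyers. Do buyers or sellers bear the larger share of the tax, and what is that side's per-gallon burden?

Buyers bear the larger share: £2 per gallon.

Before the tax: set 198 − P = 2P + 171 → P* = £9, Q* = 189.
With the tax collected from buyers, demand (in seller-price terms) shifts: Qd = 198 − (P + 3).
Solving gives Q = 187 with buyers paying £11 and sellers receiving £8 (the £3 wedge).
Per-gallon burden: buyers £2, sellers £1.
Buyers take the larger share because demand is less price-elastic here (demand slope 1 vs supply slope 2).
The less price-elastic side of the market bears the larger share of a per-unit tax.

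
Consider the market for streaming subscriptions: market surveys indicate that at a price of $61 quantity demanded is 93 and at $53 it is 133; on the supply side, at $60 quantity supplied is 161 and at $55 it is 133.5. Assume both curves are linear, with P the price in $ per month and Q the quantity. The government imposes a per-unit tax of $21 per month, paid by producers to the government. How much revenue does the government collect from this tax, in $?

Demand slope: (133 − 93)/(53 − 61) = -5, so Qd = 398 − 5P.
Supply slope: (133.5 − 161)/(55 − 60) = 5.5, so Qs = 5.5P − 169.
Before the tax: set 398 − 5P = 5.5P − 169 → P* = $54, Q* = 128.
With the tax collected from producers, supply shifts: Qs = 5.5(P − 21) − 169.
New equilibrium: consumers pay $65, producers receive $44, Q = 73. (Wedge: Pb − Ps = 21.)
Revenue = t · Q = 21 · 73 = $1533.

Tax revenue = $1533.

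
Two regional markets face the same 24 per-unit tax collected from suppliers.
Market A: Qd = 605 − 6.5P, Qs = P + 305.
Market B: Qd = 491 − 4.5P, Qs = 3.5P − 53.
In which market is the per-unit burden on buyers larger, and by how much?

Market B, by 7.3.

Market A: pre-tax P* = 40, Q* = 345; post-tax Q = 324.2; per-unit burden on buyers = 3.2.
Market B: pre-tax P* = 68, Q* = 185; post-tax Q = 137.75; per-unit burden on buyers = 10.5.
Difference: 3.2 vs 10.5 → market B is larger by 7.3.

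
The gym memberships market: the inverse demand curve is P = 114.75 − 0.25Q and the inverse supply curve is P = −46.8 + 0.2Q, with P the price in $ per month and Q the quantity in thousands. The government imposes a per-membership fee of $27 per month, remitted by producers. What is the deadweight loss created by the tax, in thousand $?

Inverting to Q(P) form: Qd = 459 − 4P; Qs = 5P + 234.
Before the tax: set 459 − 4P = 5P + 234 → P* = $25, Q* = 359.
With the tax collected from producers, supply shifts: Qs = 5(P − 27) + 234.
Solving gives Q = 299 with buyers paying $40 and producers receiving $13 (the $27 wedge).
Quantity falls by |ΔQ| = |359 − 299| = 60.
DWL = ½ · t · |ΔQ| = ½ · 27 · 60 = $810.

Deadweight loss = $810 thousand.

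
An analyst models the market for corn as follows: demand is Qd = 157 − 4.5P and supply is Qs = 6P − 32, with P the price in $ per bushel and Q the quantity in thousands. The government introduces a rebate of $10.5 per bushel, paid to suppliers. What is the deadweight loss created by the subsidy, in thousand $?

Before the subsidy: set 157 − 4.5P = 6P − 32 → P* = $18, Q* = 76.
With a per-unit subsidy paid to suppliers, each receives P + 10.5 per unit sold, so supply becomes Qs = 6(P + 10.5) − 32.
Solving gives Q = 103 with consumers paying $12 and suppliers receiving $22.5 (the $10.5 wedge).
Quantity rises by |ΔQ| = |76 − 103| = 27.
DWL = ½ · t · |ΔQ| = ½ · 10.5 · 27 = $141.75.

Deadweight loss = $141.75 thousand.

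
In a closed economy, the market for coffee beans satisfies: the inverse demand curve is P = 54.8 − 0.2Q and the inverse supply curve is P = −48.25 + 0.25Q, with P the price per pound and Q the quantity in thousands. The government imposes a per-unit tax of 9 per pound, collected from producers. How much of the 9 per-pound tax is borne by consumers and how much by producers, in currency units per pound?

Rewrite in direct form: Qd = 274 − 5P and Qs = 4P + 193.
Before the tax: set 274 − 5P = 4P + 193 → P* = 9, Q* = 229.
With the tax collected from producers, supply shifts: Qs = 4(P − 9) + 193.
Solving gives Q = 209 with consumers paying 13 and producers receiving 4 (the 9 wedge).
Burden on consumers: 4; on producers: 5. (They sum to 9.)
The less price-elastic side of the market bears the larger share of a per-unit tax.

Consumers bear 4 per pound; producers bear 5 per pound.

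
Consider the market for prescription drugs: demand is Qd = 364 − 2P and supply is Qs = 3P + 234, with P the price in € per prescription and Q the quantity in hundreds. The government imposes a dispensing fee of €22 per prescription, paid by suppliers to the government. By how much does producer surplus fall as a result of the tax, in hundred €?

Producer surplus falls by €2629.44 hundred.

Without the tax, 364 − 2P = 3P + 234 gives 5P = 130, so P* = €26 and Q* = 312.
With the tax collected from suppliers, supply shifts: Qs = 3(P − 22) + 234.
New equilibrium: buyers pay €39.2, suppliers receive €17.2, Q = 285.6. (Wedge: Pb − Ps = 22.)
ΔPS is the trapezoid between Q = 285.6 and Q = 312 of height €8.8: ½ · (312 + 285.6) · 8.8 = €2629.44.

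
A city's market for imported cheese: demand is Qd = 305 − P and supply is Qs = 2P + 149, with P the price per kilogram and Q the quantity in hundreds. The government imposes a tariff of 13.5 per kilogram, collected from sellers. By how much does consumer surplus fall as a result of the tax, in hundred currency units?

Without the tax, 305 − P = 2P + 149 gives 3P = 156, so P* = 52 and Q* = 253.
With the tax collected from sellers, supply shifts: Qs = 2(P − 13.5) + 149.
New equilibrium: buyers pay 61, sellers receive 47.5, Q = 244. (Wedge: Pb − Ps = 13.5.)
ΔCS is the trapezoid between Q = 244 and Q = 253 of height 9: ½ · (253 + 244) · 9 = 2236.5.

Consumer surplus falls by 2236.5 hundred.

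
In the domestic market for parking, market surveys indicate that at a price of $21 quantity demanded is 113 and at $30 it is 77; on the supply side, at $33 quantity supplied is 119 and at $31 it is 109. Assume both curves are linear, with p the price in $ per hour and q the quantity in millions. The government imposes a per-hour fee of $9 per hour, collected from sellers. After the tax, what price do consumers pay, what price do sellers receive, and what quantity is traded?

Demand slope: (77 − 113)/(30 − 21) = -4, so qd = 197 − 4p.
Supply slope: (109 − 119)/(31 − 33) = 5, so qs = 5p − 46.
Without the tax, 197 − 4p = 5p − 46 gives 9p = 243, so p* = $27 and q* = 89.
With the tax collected from sellers, supply shifts: qs = 5(p − 9) − 46.
Solving gives q = 69 with consumers paying $32 and sellers receiving $23 (the $9 wedge).
The less price-elastic side of the market bears the larger share of a per-unit tax.

Consumers pay $32; sellers receive $23; quantity = 69.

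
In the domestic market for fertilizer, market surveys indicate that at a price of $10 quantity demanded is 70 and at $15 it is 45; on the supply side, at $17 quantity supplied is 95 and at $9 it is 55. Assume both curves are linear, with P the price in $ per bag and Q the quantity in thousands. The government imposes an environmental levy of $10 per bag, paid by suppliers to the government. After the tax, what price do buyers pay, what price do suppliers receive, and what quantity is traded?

Buyers pay $16; suppliers receive $6; quantity = 40.

Demand slope: (45 − 70)/(15 − 10) = -5, so Qd = 120 − 5P.
Supply slope: (55 − 95)/(9 − 17) = 5, so Qs = 5P + 10.
Without the tax, 120 − 5P = 5P + 10 gives 10P = 110, so P* = $11 and Q* = 65.
With the tax collected from suppliers, supply shifts: Qs = 5(P − 10) + 10.
Solving gives Q = 40 with buyers paying $16 and suppliers receiving $6 (the $10 wedge).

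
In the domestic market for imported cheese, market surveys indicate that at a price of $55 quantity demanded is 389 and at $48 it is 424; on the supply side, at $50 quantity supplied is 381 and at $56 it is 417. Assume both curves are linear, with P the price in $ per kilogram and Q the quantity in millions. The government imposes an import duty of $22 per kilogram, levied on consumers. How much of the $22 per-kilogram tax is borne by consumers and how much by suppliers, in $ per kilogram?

Demand slope: (424 − 389)/(48 − 55) = -5, so Qd = 664 − 5P.
Supply slope: (417 − 381)/(56 − 50) = 6, so Qs = 6P + 81.
Before the tax: set 664 − 5P = 6P + 81 → P* = $53, Q* = 399.
With the tax collected from consumers, demand (in seller-price terms) shifts: Qd = 664 − 5(P + 22).
New equilibrium: consumers pay $65, suppliers receive $43, Q = 339. (Wedge: Pb − Ps = 22.)
Burden on consumers: $12; on suppliers: $10. (They sum to $22.)
The less price-elastic side of the market bears the larger share of a per-unit tax.

Consumers bear $12 per kilogram; suppliers bear $10 per kilogram.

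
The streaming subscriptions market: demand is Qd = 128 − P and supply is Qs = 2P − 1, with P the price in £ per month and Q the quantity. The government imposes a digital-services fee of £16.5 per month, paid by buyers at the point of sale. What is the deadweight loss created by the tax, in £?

Deadweight loss = £90.75.

Without the tax, 128 − P = 2P − 1 gives 3P = 129, so P* = £43 and Q* = 85.
With the tax collected from buyers, demand (in seller-price terms) shifts: Qd = 128 − (P + 16.5).
Solving gives Q = 74 with buyers paying £54 and sellers receiving £37.5 (the £16.5 wedge).
Quantity falls by |ΔQ| = |85 − 74| = 11.
DWL = ½ · t · |ΔQ| = ½ · 16.5 · 11 = £90.75.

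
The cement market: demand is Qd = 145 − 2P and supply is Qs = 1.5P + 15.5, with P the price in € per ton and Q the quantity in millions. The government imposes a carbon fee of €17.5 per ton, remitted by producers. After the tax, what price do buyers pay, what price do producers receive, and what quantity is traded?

Buyers pay €44.5; producers receive €27; quantity = 56.

Without the tax, 145 − 2P = 1.5P + 15.5 gives 3.5P = 129.5, so P* = €37 and Q* = 71.
With the tax collected from producers, supply shifts: Qs = 1.5(P − 17.5) + 15.5.
Solving gives Q = 56 with buyers paying €44.5 and producers receiving €27 (the €17.5 wedge).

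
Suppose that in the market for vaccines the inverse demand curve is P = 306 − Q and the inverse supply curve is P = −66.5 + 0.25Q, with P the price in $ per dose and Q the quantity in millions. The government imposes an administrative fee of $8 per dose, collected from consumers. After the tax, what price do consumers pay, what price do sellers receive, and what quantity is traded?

Inverting to Q(P) form: Qd = 306 − P; Qs = 4P + 266.
Without the tax, 306 − P = 4P + 266 gives 5P = 40, so P* = $8 and Q* = 298.
With the tax collected from consumers, demand (in seller-price terms) shifts: Qd = 306 − (P + 8).
New equilibrium: consumers pay $14.4, sellers receive $6.4, Q = 291.6. (Wedge: Pb − Ps = 8.)
The less price-elastic side of the market bears the larger share of a per-unit tax.

Consumers pay $14.4; sellers receive $6.4; quantity = 291.6.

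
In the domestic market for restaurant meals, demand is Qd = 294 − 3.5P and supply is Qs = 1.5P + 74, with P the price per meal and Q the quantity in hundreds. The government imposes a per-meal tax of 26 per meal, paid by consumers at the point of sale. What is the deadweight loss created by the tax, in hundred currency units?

Deadweight loss = 354.9 hundred.

Before the tax: set 294 − 3.5P = 1.5P + 74 → P* = 44, Q* = 140.
With the tax collected from consumers, demand (in seller-price terms) shifts: Qd = 294 − 3.5(P + 26).
New equilibrium: consumers pay 51.8, producers receive 25.8, Q = 112.7. (Wedge: Pb − Ps = 26.)
Quantity falls by |ΔQ| = |140 − 112.7| = 27.3.
DWL = ½ · t · |ΔQ| = ½ · 26 · 27.3 = 354.9.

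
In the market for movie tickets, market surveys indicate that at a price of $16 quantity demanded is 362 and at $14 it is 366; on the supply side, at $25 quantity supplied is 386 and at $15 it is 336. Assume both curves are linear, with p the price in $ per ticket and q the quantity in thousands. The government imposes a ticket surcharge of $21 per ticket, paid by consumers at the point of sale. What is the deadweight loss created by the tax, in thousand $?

Deadweight loss = $315 thousand.

Demand slope: (366 − 362)/(14 − 16) = -2, so qd = 394 − 2p.
Supply slope: (336 − 386)/(15 − 25) = 5, so qs = 5p + 261.
Before the tax: set 394 − 2p = 5p + 261 → p* = $19, q* = 356.
With the tax collected from consumers, demand (in seller-price terms) shifts: qd = 394 − 2(p + 21).
New equilibrium: consumers pay $34, producers receive $13, q = 326. (Wedge: pb − ps = 21.)
Quantity falls by |ΔQ| = |356 − 326| = 30.
DWL = ½ · t · |ΔQ| = ½ · 21 · 30 = $315.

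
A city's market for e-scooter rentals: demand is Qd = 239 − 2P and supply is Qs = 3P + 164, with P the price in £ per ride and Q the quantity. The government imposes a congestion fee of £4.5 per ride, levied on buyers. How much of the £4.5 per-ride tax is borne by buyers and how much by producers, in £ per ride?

Buyers bear £2.7 per ride; producers bear £1.8 per ride.

Before the tax: set 239 − 2P = 3P + 164 → P* = £15, Q* = 209.
With the tax collected from buyers, demand (in seller-price terms) shifts: Qd = 239 − 2(P + 4.5).
New equilibrium: buyers pay £17.7, producers receive £13.2, Q = 203.6. (Wedge: Pb − Ps = 4.5.)
Burden on buyers: £2.7; on producers: £1.8. (They sum to £4.5.)
The less price-elastic side of the market bears the larger share of a per-unit tax.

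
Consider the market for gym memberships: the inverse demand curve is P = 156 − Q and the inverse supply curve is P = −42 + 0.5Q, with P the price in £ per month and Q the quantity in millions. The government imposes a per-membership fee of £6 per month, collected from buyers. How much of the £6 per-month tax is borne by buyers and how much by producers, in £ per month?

Rewrite in direct form: Qd = 156 − P and Qs = 2P + 84.
Without the tax, 156 − P = 2P + 84 gives 3P = 72, so P* = £24 and Q* = 132.
With the tax collected from buyers, demand (in seller-price terms) shifts: Qd = 156 − (P + 6).
New equilibrium: buyers pay £28, producers receive £22, Q = 128. (Wedge: Pb − Ps = 6.)
Burden on buyers: £4; on producers: £2. (They sum to £6.)
The less price-elastic side of the market bears the larger share of a per-unit tax.

Buyers bear £4 per month; producers bear £2 per month.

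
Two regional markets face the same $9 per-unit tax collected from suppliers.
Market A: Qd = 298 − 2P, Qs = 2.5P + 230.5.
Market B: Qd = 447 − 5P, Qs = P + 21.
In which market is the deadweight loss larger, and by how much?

Market A, by $11.25.

Market A: pre-tax P* = $15, Q* = 268; post-tax Q = 258; deadweight loss = $45.
Market B: pre-tax P* = $71, Q* = 92; post-tax Q = 84.5; deadweight loss = $33.75.
Difference: $45 vs $33.75 → market A is larger by $11.25.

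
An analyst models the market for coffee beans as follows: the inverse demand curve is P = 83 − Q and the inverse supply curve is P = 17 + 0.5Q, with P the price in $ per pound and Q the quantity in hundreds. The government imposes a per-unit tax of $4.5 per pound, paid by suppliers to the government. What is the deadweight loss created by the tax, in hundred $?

Rewrite in direct form: Qd = 83 − P and Qs = 2P − 34.
Without the tax, 83 − P = 2P − 34 gives 3P = 117, so P* = $39 and Q* = 44.
With the tax collected from suppliers, supply shifts: Qs = 2(P − 4.5) − 34.
Solving gives Q = 41 with consumers paying $42 and suppliers receiving $37.5 (the $4.5 wedge).
Quantity falls by |ΔQ| = |44 − 41| = 3.
DWL = ½ · t · |ΔQ| = ½ · 4.5 · 3 = $6.75.

Deadweight loss = $6.75 hundred.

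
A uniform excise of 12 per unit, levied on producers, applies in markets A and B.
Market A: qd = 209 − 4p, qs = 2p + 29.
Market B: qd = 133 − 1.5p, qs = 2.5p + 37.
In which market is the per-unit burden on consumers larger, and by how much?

Market A: pre-tax p* = 30, q* = 89; post-tax q = 73; per-unit burden on consumers = 4.
Market B: pre-tax p* = 24, q* = 97; post-tax q = 85.75; per-unit burden on consumers = 7.5.
Difference: 4 vs 7.5 → market B is larger by 3.5.

Market B, by 3.5.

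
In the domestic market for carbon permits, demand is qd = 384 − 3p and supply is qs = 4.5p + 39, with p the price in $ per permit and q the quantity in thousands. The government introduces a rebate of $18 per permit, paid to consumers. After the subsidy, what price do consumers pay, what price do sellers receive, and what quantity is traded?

Consumers pay $35.2; sellers receive $53.2; quantity = 278.4.

Without the subsidy, 384 − 3p = 4.5p + 39 gives 7.5p = 345, so p* = $46 and q* = 246.
With a per-unit subsidy paid to consumers, each effectively pays p − 18, so demand becomes qd = 384 − 3(p − 18).
New equilibrium: consumers pay $35.2, sellers receive $53.2, q = 278.4. (Wedge: pb − ps = −18.)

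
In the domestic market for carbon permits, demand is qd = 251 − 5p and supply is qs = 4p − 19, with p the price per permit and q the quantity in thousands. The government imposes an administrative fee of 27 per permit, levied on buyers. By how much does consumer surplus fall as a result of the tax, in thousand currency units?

Before the tax: set 251 − 5p = 4p − 19 → p* = 30, q* = 101.
With the tax collected from buyers, demand (in seller-price terms) shifts: qd = 251 − 5(p + 27).
New equilibrium: buyers pay 42, suppliers receive 15, q = 41. (Wedge: pb − ps = 27.)
ΔCS is the trapezoid between Q = 41 and Q = 101 of height 12: ½ · (101 + 41) · 12 = 852.

Consumer surplus falls by 852 thousand.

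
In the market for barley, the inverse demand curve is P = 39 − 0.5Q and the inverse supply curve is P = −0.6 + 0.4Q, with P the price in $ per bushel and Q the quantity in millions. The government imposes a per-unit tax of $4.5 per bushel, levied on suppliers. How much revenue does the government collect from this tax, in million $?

Inverting to Q(P) form: Qd = 78 − 2P; Qs = 2.5P + 1.5.
Before the tax: set 78 − 2P = 2.5P + 1.5 → P* = $17, Q* = 44.
With the tax collected from suppliers, supply shifts: Qs = 2.5(P − 4.5) + 1.5.
New equilibrium: buyers pay $19.5, suppliers receive $15, Q = 39. (Wedge: Pb − Ps = 4.5.)
Revenue = t · Q = 4.5 · 39 = $175.5.

Tax revenue = $175.5 million.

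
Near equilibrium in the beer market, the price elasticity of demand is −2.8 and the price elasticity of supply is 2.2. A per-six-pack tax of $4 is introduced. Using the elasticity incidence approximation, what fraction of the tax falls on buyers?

Incidence ratio: buyers' share ≈ εs / (εs + |εd|) = 2.2 / (2.2 + 2.8) = 0.44.
Supply is the less elastic side, so buyers bear the smaller share.

Buyers' share ≈ 0.44.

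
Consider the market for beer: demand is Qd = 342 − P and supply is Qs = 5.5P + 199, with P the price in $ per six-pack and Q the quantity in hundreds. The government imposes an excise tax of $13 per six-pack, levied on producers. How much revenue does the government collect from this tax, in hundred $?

Tax revenue = $4017 hundred.

Before the tax: set 342 − P = 5.5P + 199 → P* = $22, Q* = 320.
With the tax collected from producers, supply shifts: Qs = 5.5(P − 13) + 199.
New equilibrium: buyers pay $33, producers receive $20, Q = 309. (Wedge: Pb − Ps = 13.)
Revenue = t · Q = 13 · 309 = $4017.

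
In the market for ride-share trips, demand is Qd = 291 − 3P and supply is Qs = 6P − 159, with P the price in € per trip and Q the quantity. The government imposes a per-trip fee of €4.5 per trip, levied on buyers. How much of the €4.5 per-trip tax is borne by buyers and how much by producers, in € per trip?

Buyers bear €3 per trip; producers bear €1.5 per trip.

Before the tax: set 291 − 3P = 6P − 159 → P* = €50, Q* = 141.
With the tax collected from buyers, demand (in seller-price terms) shifts: Qd = 291 − 3(P + 4.5).
Solving gives Q = 132 with buyers paying €53 and producers receiving €48.5 (the €4.5 wedge).
Burden on buyers: €3; on producers: €1.5. (They sum to €4.5.)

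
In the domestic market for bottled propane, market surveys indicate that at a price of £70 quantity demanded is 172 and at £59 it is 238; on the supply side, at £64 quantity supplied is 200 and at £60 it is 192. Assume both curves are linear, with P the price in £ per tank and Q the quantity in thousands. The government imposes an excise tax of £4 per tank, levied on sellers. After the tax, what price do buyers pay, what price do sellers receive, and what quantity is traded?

Demand slope: (238 − 172)/(59 − 70) = -6, so Qd = 592 − 6P.
Supply slope: (192 − 200)/(60 − 64) = 2, so Qs = 2P + 72.
Before the tax: set 592 − 6P = 2P + 72 → P* = £65, Q* = 202.
With the tax collected from sellers, supply shifts: Qs = 2(P − 4) + 72.
New equilibrium: buyers pay £66, sellers receive £62, Q = 196. (Wedge: Pb − Ps = 4.)
The less price-elastic side of the market bears the larger share of a per-unit tax.

Buyers pay £66; sellers receive £62; quantity = 196.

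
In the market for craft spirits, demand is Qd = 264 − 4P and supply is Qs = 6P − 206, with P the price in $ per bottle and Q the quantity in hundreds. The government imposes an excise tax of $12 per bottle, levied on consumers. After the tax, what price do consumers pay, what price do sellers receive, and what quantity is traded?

Consumers pay $54.2; sellers receive $42.2; quantity = 47.2.

Without the tax, 264 − 4P = 6P − 206 gives 10P = 470, so P* = $47 and Q* = 76.
With the tax collected from consumers, demand (in seller-price terms) shifts: Qd = 264 − 4(P + 12).
Solving gives Q = 47.2 with consumers paying $54.2 and sellers receiving $42.2 (the $12 wedge).
The less price-elastic side of the market bears the larger share of a per-unit tax.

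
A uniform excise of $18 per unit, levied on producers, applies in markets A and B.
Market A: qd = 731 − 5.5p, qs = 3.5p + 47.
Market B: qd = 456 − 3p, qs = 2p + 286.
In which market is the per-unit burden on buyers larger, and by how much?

Market B, by $0.2.

Market A: pre-tax p* = $76, q* = 313; post-tax q = 274.5; per-unit burden on buyers = $7.
Market B: pre-tax p* = $34, q* = 354; post-tax q = 332.4; per-unit burden on buyers = $7.2.
Difference: $7 vs $7.2 → market B is larger by $0.2.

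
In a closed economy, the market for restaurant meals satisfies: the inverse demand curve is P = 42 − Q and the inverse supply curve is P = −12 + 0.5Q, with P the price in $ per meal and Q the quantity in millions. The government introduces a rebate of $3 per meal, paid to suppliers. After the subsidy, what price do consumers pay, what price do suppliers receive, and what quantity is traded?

Consumers pay $4; suppliers receive $7; quantity = 38.

Inverting to Q(P) form: Qd = 42 − P; Qs = 2P + 24.
Without the subsidy, 42 − P = 2P + 24 gives 3P = 18, so P* = $6 and Q* = 36.
With a per-unit subsidy paid to suppliers, each receives P + 3 per unit sold, so supply becomes Qs = 2(P + 3) + 24.
Solving gives Q = 38 with consumers paying $4 and suppliers receiving $7 (the $3 wedge).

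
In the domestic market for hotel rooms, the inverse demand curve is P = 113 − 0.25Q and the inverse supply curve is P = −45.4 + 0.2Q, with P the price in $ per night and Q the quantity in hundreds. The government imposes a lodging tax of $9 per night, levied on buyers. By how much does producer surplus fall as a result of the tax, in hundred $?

Producer surplus falls by $1368 hundred.

Rewrite in direct form: Qd = 452 − 4P and Qs = 5P + 227.
Before the tax: set 452 − 4P = 5P + 227 → P* = $25, Q* = 352.
With the tax collected from buyers, demand (in seller-price terms) shifts: Qd = 452 − 4(P + 9).
Solving gives Q = 332 with buyers paying $30 and producers receiving $21 (the $9 wedge).
ΔPS is the trapezoid between Q = 332 and Q = 352 of height $4: ½ · (352 + 332) · 4 = $1368.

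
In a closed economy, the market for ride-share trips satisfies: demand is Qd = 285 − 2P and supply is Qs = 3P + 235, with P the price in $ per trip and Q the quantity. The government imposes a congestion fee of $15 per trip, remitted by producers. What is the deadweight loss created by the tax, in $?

Without the tax, 285 − 2P = 3P + 235 gives 5P = 50, so P* = $10 and Q* = 265.
With the tax collected from producers, supply shifts: Qs = 3(P − 15) + 235.
Solving gives Q = 247 with consumers paying $19 and producers receiving $4 (the $15 wedge).
Quantity falls by |ΔQ| = |265 − 247| = 18.
DWL = ½ · t · |ΔQ| = ½ · 15 · 18 = $135.

Deadweight loss = $135.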